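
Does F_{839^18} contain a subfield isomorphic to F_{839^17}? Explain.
No: F_{839^17} is not a subfield of F_{839^18}

F_{p^m} embeds in F_{p^n} iff m | n. Here 17 ∤ 18 (since 18 = 1·17 + 1 with remainder 1 ≠ 0), so F_{839^17} is not a subfield of F_{839^18}. Equivalently: if it were, the tower law would give 17 = [F_{839^17}:F_839] dividing [F_{839^18}:F_839] = 18, contradiction.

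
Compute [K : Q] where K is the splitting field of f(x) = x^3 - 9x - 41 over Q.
[K : Q] = 6

By the rational root test, any rational root of the monic integer polynomial f(x) = x^3 - 9x - 41 must be an integer dividing the constant term -41, i.e. one of ±{1, 41}. Evaluating: f(1) = -49, f(-1) = -33, f(41) = 68511, f(-41) = -68593; none is 0, so f has no rational root and is therefore irreducible over Q (a cubic with no linear factor over a field is irreducible). For an irreducible cubic, the Galois group is A_3 or S_3 according as the discriminant disc(f) = -4a^3 - 27b^2 = -4·(-9)^3 - 27·(-41)^2 = -42471 is or is not a square in Q. Here disc(f) = -42471 is not a perfect square in Q, so the Galois group of f over Q is not contained in A_3 and must be all of S_3. The splitting field has degree |S_3| = 6 over Q, so [K : Q] = 6.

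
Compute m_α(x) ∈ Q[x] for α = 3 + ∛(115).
m_α(x) = x^3 - 9x^2 + 27x - 142

Set β = α - 3 = ∛(115), so β^3 = 115. Then (α - 3)^3 - 115 = 0, i.e. α is a root of g(x) = (x - 3)^3 - 115 = x^3 - 9x^2 + 27x - 142. Since g(x) = h(x - 3) where h(x) = x^3 - 115, and h is irreducible over Q (because 115 is not a perfect cube, so h has no rational root, and a monic cubic with no rational root is irreducible), g is also irreducible (irreducibility is preserved under the substitution x → x - 3). Hence m_α(x) = x^3 - 9x^2 + 27x - 142.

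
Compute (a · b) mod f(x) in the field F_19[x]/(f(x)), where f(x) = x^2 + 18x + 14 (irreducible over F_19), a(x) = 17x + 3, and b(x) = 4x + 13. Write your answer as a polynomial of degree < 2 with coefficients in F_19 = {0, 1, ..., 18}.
a · b ≡ 16x + 18 (mod f(x))

Multiply in F_19[x]: a(x)·b(x) = (17x + 3)·(4x + 13) = 11x^2 + 5x + 1. This has degree ≥ 2, so divide by f(x) over F_19: 11x^2 + 5x + 1 = (11)·(x^2 + 18x + 14) + (16x + 18). Hence a·b ≡ 16x + 18 (mod f). (F_19[x]/(f) is a field with 19^2 = 361 elements since f is irreducible of degree 2.)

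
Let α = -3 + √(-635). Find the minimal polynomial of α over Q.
m_α(x) = x^2 + 6x + 644

From α + 3 = √(-635), squaring gives (α + 3)^2 = -635, i.e. α^2 + 6α + 9 = -635, so α^2 + 6α + 644 = 0. The discriminant of x^2 + 6x + 644 is (6)^2 - 4·(644) = 36 - 2576 = -2540, and 4·(-635) is not a perfect square in Q since -635 is squarefree and ≠ 1. Hence x^2 + 6x + 644 is irreducible over Q and is the minimal polynomial of α.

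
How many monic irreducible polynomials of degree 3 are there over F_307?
There are 9644712 monic irreducible polynomials of degree 3 over F_307

Each element of F_{307^3} that lies in no proper subfield is a root of exactly one monic irreducible of degree 3 over F_307, and each such polynomial has 3 distinct roots in F_{307^3}. By Möbius inversion the count is N_307(3) = (1/3) Σ_{d|3} μ(3/d) · 307^d = (1/3)(μ(3)·307^1 + μ(1)·307^3) = 28934136/3 = 9644712.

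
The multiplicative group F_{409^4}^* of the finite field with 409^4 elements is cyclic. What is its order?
|F_{409^4}^*| = 27982932960

F_{409^4} has 409^4 = 27982932961 elements; its multiplicative group consists of all nonzero elements, so |F_{409^4}^*| = 27982932961 - 1 = 27982932960. (It is cyclic since any finite subgroup of the multiplicative group of a field is cyclic.)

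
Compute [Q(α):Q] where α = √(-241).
[Q(α):Q] = 2

[Q(α):Q] equals the degree of the minimal polynomial of α. Here α^2 = -241 and x^2 + 241 is irreducible (d = -241 is squarefree, ≠ 1, hence not a square), so deg(m_α) = 2. Thus [Q(α):Q] = 2.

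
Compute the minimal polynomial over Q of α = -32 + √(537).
m_α(x) = x^2 + 64x + 487

From α + 32 = √(537), squaring gives (α + 32)^2 = 537, i.e. α^2 + 64α + 1024 = 537, so α^2 + 64α + 487 = 0. The discriminant of x^2 + 64x + 487 is (64)^2 - 4·(487) = 4096 - 1948 = 2148, and 4·(537) is not a perfect square in Q since 537 is squarefree and ≠ 1. Hence x^2 + 64x + 487 is irreducible over Q and is the minimal polynomial of α.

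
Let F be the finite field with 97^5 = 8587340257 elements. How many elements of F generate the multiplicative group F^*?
There are φ(8587340256) = 2518272000 primitive elements

F_q^* is cyclic of order q - 1 = 8587340256. A cyclic group of order m has exactly φ(m) generators. Here m = 8587340256 = 2^5 · 3 · 11 · 31 · 262321, so the number of primitive elements is φ(8587340256) = 2518272000.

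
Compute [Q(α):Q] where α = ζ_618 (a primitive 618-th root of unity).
[Q(α):Q] = 204

The minimal polynomial of ζ_618 over Q is the 618-th cyclotomic polynomial Φ_618(x), which is irreducible over Q and has degree φ(618) = 204. Hence [Q(α):Q] = φ(618) = 204.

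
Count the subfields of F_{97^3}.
F_{97^3} has 2 subfields

The subfields of F_{p^n} are exactly the fields F_{p^d} for d | n (each is the fixed field of the unique index-d subgroup of Gal(F_{p^n}/F_p) ≅ Z/nZ). The divisors of n = 3 are {1, 3}, giving 2 subfields: F_{97^1}, F_{97^3}.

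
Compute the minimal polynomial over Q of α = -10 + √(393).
m_α(x) = x^2 + 20x - 293

From α + 10 = √(393), squaring gives (α + 10)^2 = 393, i.e. α^2 + 20α + 100 = 393, so α^2 + 20α - 293 = 0. The discriminant of x^2 + 20x - 293 is (20)^2 - 4·(-293) = 400 + 1172 = 1572, and 4·(393) is not a perfect square in Q since 393 is squarefree and ≠ 1. Hence x^2 + 20x - 293 is irreducible over Q and is the minimal polynomial of α.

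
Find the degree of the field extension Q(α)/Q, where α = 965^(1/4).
[Q(α):Q] = 4

α is a root of x^4 - 965. By Eisenstein's criterion at the prime p = 5 (which divides the constant term 965 but p^2 = 25 does not, since 965 is squarefree), x^4 - 965 is irreducible over Q. Hence [Q(α):Q] = 4.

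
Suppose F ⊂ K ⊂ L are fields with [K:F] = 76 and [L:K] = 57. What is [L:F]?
[L:F] = 4332

The tower law says that for any tower of field extensions F ⊂ K ⊂ L with finite degrees, [L:F] = [L:K] · [K:F]. Here this gives [L:F] = 57 · 76 = 4332.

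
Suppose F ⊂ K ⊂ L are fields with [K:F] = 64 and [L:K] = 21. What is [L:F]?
[L:F] = 1344

The tower law says that for any tower of field extensions F ⊂ K ⊂ L with finite degrees, [L:F] = [L:K] · [K:F]. Here this gives [L:F] = 21 · 64 = 1344.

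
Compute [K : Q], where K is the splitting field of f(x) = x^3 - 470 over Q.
[K : Q] = 6

The roots of x^3 - 470 are ∛470, ω∛470, ω^2∛470 where ω = e^(2πi/3) is a primitive cube root of unity, so K = Q(∛470, ω). Now [Q(∛470):Q] = 3 (since 470 is not a perfect cube, x^3 - 470 is irreducible) and [Q(ω):Q] = 2. Both 2 and 3 divide [K:Q], and [K:Q] ≤ 3·2 = 6, so [K:Q] = 6. (Equivalently: Q(∛470) ⊂ R but ω ∉ R, so [K : Q(∛470)] = 2.)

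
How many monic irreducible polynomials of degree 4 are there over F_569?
There are 26205215340 monic irreducible polynomials of degree 4 over F_569

Each element of F_{569^4} that lies in no proper subfield is a root of exactly one monic irreducible of degree 4 over F_569, and each such polynomial has 4 distinct roots in F_{569^4}. By Möbius inversion the count is N_569(4) = (1/4) Σ_{d|4} μ(4/d) · 569^d = (1/4)(μ(4)·569^1 + μ(2)·569^2 + μ(1)·569^4) = 104820861360/4 = 26205215340.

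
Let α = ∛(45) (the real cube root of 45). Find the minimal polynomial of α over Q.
m_α(x) = x^3 - 45

α satisfies α^3 = 45, so x^3 - 45 annihilates α. By the rational root test, a rational root p/q (in lowest terms) of x^3 - 45 would satisfy p^3 = 45 q^3, forcing q = 1 and p^3 = 45; but 45 is not a perfect cube, contradiction. A monic cubic over Q with no rational root is irreducible (any nontrivial factorization would include a linear factor). Hence x^3 - 45 is the minimal polynomial of α, and in particular [Q(α):Q] = 3.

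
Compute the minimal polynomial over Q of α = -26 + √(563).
m_α(x) = x^2 + 52x + 113

From α + 26 = √(563), squaring gives (α + 26)^2 = 563, i.e. α^2 + 52α + 676 = 563, so α^2 + 52α + 113 = 0. The discriminant of x^2 + 52x + 113 is (52)^2 - 4·(113) = 2704 - 452 = 2252, and 4·(563) is not a perfect square in Q since 563 is squarefree and ≠ 1. Hence x^2 + 52x + 113 is irreducible over Q and is the minimal polynomial of α.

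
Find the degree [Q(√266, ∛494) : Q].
[Q(√266, ∛494) : Q] = 6

Let L = Q(√266, ∛494). Since Q(√266) ⊂ L and [Q(√266):Q] = 2, the tower law gives 2 | [L:Q]. Likewise Q(∛494) ⊂ L with [Q(∛494):Q] = 3 (because 494 is not a perfect cube), so 3 | [L:Q]. As gcd(2,3) = 1, [L:Q] is divisible by 6. Conversely L is generated over Q by √266 and ∛494, so [L:Q] ≤ 2·3 = 6. Therefore [Q(√266, ∛494) : Q] = 6.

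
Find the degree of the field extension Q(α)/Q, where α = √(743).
[Q(α):Q] = 2

[Q(α):Q] equals the degree of the minimal polynomial of α. Here α^2 = 743 and x^2 - 743 is irreducible (d = 743 is squarefree, ≠ 1, hence not a square), so deg(m_α) = 2. Thus [Q(α):Q] = 2.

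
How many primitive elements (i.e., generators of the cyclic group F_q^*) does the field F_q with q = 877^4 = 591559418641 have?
There are φ(591559418640) = 155231797248 primitive elements

F_q^* is cyclic of order q - 1 = 591559418640. A cyclic group of order m has exactly φ(m) generators. Here m = 591559418640 = 2^4 · 3 · 5 · 73 · 439 · 76913, so the number of primitive elements is φ(591559418640) = 155231797248.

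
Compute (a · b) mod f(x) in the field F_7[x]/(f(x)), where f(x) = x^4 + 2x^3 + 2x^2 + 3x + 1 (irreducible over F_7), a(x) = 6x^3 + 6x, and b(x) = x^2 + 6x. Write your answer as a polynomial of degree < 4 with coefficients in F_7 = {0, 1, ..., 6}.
a · b ≡ 2x^3 + 5x^2 + 6x + 4 (mod f(x))

Multiply in F_7[x]: a(x)·b(x) = (6x^3 + 6x)·(x^2 + 6x) = 6x^5 + x^4 + 6x^3 + x^2. This has degree ≥ 4, so divide by f(x) over F_7: 6x^5 + x^4 + 6x^3 + x^2 = (6x + 3)·(x^4 + 2x^3 + 2x^2 + 3x + 1) + (2x^3 + 5x^2 + 6x + 4). Hence a·b ≡ 2x^3 + 5x^2 + 6x + 4 (mod f). (F_7[x]/(f) is a field with 7^4 = 2401 elements since f is irreducible of degree 4.)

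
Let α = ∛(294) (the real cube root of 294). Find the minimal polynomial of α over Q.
m_α(x) = x^3 - 294

α satisfies α^3 = 294, so x^3 - 294 annihilates α. By the rational root test, a rational root p/q (in lowest terms) of x^3 - 294 would satisfy p^3 = 294 q^3, forcing q = 1 and p^3 = 294; but 294 is not a perfect cube, contradiction. A monic cubic over Q with no rational root is irreducible (any nontrivial factorization would include a linear factor). Hence x^3 - 294 is the minimal polynomial of α, and in particular [Q(α):Q] = 3.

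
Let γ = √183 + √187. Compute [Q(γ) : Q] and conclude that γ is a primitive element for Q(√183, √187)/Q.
[Q(γ) : Q] = 4 (equivalently, Q(γ) = Q(√183, √187))

Obviously Q(γ) ⊆ Q(√183, √187), and [Q(√183, √187):Q] = 4 (since 183, 187 are distinct squarefree integers > 1 with 34221 not a perfect square). To show equality we compute the minimal polynomial of γ. From γ = √183 + √187: γ^2 = 183 + 2√(34221) + 187 = 370 + 2√(34221), so γ^2 - 370 = 2√(34221); squaring, (γ^2 - 370)^2 = 4·34221, i.e. γ^4 - 740γ^2 + 136900 - 136884 = 0, i.e. γ^4 - 740γ^2 + 16 = 0. So γ is a root of x^4 - 740x^2 + 16. This polynomial is irreducible over Q: it has no rational root (each ±√183 ± √187 is irrational), and any factorization into two quadratics over Q would force √(34221) ∈ Q (pairing opposite roots) or √183, √187 ∈ Q (other pairings), all impossible. Hence [Q(γ):Q] = 4 = [Q(√183, √187):Q], so Q(γ) = Q(√183, √187).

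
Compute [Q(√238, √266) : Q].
[Q(√238, √266) : Q] = 4

[Q(√238):Q] = 2 (min poly x^2 - 238, irreducible since 238 is squarefree > 1). For the top step, suppose √266 ∈ Q(√238), say √266 = c + d√238 with c, d ∈ Q. Squaring: 266 = c^2 + 238d^2 + 2cd√238. Since √238 ∉ Q this forces 2cd = 0. If d = 0 then √266 = c ∈ Q, contradicting 266 squarefree > 1. If c = 0 then 266 = 238d^2, so 238·266 = (238d)^2 is a perfect square in Q — but 238·266 = 63308 is not a perfect square (since 238 and 266 are distinct squarefree integers). Contradiction. Hence √266 ∉ Q(√238), so x^2 - 266 stays irreducible over Q(√238) and [Q(√238, √266) : Q(√238)] = 2. By the tower law, [Q(√238, √266) : Q] = 2 · 2 = 4.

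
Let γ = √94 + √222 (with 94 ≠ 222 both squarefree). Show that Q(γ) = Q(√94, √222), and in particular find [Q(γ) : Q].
[Q(γ) : Q] = 4 (equivalently, Q(γ) = Q(√94, √222))

Obviously Q(γ) ⊆ Q(√94, √222), and [Q(√94, √222):Q] = 4 (since 94, 222 are distinct squarefree integers > 1 with 20868 not a perfect square). To show equality we compute the minimal polynomial of γ. From γ = √94 + √222: γ^2 = 94 + 2√(20868) + 222 = 316 + 2√(20868), so γ^2 - 316 = 2√(20868); squaring, (γ^2 - 316)^2 = 4·20868, i.e. γ^4 - 632γ^2 + 99856 - 83472 = 0, i.e. γ^4 - 632γ^2 + 16384 = 0. So γ is a root of x^4 - 632x^2 + 16384. This polynomial is irreducible over Q: it has no rational root (each ±√94 ± √222 is irrational), and any factorization into two quadratics over Q would force √(20868) ∈ Q (pairing opposite roots) or √94, √222 ∈ Q (other pairings), all impossible. Hence [Q(γ):Q] = 4 = [Q(√94, √222):Q], so Q(γ) = Q(√94, √222).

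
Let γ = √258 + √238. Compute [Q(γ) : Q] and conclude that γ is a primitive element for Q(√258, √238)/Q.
[Q(γ) : Q] = 4 (equivalently, Q(γ) = Q(√258, √238))

Obviously Q(γ) ⊆ Q(√258, √238), and [Q(√258, √238):Q] = 4 (since 258, 238 are distinct squarefree integers > 1 with 61404 not a perfect square). To show equality we compute the minimal polynomial of γ. From γ = √258 + √238: γ^2 = 258 + 2√(61404) + 238 = 496 + 2√(61404), so γ^2 - 496 = 2√(61404); squaring, (γ^2 - 496)^2 = 4·61404, i.e. γ^4 - 992γ^2 + 246016 - 245616 = 0, i.e. γ^4 - 992γ^2 + 400 = 0. So γ is a root of x^4 - 992x^2 + 400. This polynomial is irreducible over Q: it has no rational root (each ±√258 ± √238 is irrational), and any factorization into two quadratics over Q would force √(61404) ∈ Q (pairing opposite roots) or √258, √238 ∈ Q (other pairings), all impossible. Hence [Q(γ):Q] = 4 = [Q(√258, √238):Q], so Q(γ) = Q(√258, √238).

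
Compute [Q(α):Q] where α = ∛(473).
[Q(α):Q] = 3

The minimal polynomial of α is x^3 - 473, irreducible over Q since 473 is not a perfect cube (so x^3 - 473 has no rational root). Hence [Q(α):Q] = deg(m_α) = 3.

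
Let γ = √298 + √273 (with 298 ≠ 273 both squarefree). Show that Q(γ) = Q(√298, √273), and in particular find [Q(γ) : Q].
[Q(γ) : Q] = 4 (equivalently, Q(γ) = Q(√298, √273))

Obviously Q(γ) ⊆ Q(√298, √273), and [Q(√298, √273):Q] = 4 (since 298, 273 are distinct squarefree integers > 1 with 81354 not a perfect square). To show equality we compute the minimal polynomial of γ. From γ = √298 + √273: γ^2 = 298 + 2√(81354) + 273 = 571 + 2√(81354), so γ^2 - 571 = 2√(81354); squaring, (γ^2 - 571)^2 = 4·81354, i.e. γ^4 - 1142γ^2 + 326041 - 325416 = 0, i.e. γ^4 - 1142γ^2 + 625 = 0. So γ is a root of x^4 - 1142x^2 + 625. This polynomial is irreducible over Q: it has no rational root (each ±√298 ± √273 is irrational), and any factorization into two quadratics over Q would force √(81354) ∈ Q (pairing opposite roots) or √298, √273 ∈ Q (other pairings), all impossible. Hence [Q(γ):Q] = 4 = [Q(√298, √273):Q], so Q(γ) = Q(√298, √273).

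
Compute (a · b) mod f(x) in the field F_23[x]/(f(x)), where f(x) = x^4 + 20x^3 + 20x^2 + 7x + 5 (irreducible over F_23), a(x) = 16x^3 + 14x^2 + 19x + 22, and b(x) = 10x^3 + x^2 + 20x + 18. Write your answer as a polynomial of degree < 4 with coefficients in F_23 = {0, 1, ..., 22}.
a · b ≡ 4x^3 + 21x^2 + 11x + 4 (mod f(x))

Multiply in F_23[x]: a(x)·b(x) = (16x^3 + 14x^2 + 19x + 22)·(10x^3 + x^2 + 20x + 18) = 22x^6 + 18x^5 + 18x^4 + 2x^3 + 10x^2 + 5. This has degree ≥ 4, so divide by f(x) over F_23: 22x^6 + 18x^5 + 18x^4 + 2x^3 + 10x^2 + 5 = (22x^2 + 15x + 14)·(x^4 + 20x^3 + 20x^2 + 7x + 5) + (4x^3 + 21x^2 + 11x + 4). Hence a·b ≡ 4x^3 + 21x^2 + 11x + 4 (mod f). (F_23[x]/(f) is a field with 23^4 = 279841 elements since f is irreducible of degree 4.)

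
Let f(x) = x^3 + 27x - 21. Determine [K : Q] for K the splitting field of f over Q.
[K : Q] = 6

By the rational root test, any rational root of the monic integer polynomial f(x) = x^3 + 27x - 21 must be an integer dividing the constant term -21, i.e. one of ±{1, 3, 7, 21}. Evaluating: f(1) = 7, f(-1) = -49, f(3) = 87, f(-3) = -129, f(7) = 511, f(-7) = -553, f(21) = 9807, f(-21) = -9849; none is 0, so f has no rational root and is therefore irreducible over Q (a cubic with no linear factor over a field is irreducible). For an irreducible cubic, the Galois group is A_3 or S_3 according as the discriminant disc(f) = -4a^3 - 27b^2 = -4·(27)^3 - 27·(-21)^2 = -90639 is or is not a square in Q. Here disc(f) = -90639 is not a perfect square in Q, so the Galois group of f over Q is not contained in A_3 and must be all of S_3. The splitting field has degree |S_3| = 6 over Q, so [K : Q] = 6.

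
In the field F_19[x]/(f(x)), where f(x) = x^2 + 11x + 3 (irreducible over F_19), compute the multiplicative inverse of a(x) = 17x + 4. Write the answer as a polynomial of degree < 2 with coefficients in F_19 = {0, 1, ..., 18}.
a(x)^(-1) ≡ x + 13 (mod f(x))

Since f is irreducible over F_19, F_19[x]/(f) is a field and a(x) ≠ 0 has an inverse. Apply the extended Euclidean algorithm to f(x) and a(x) in F_19[x]: f(x) = (9x + 3)·a(x) + (10). The last nonzero remainder is the constant 10 = gcd(f, a) in F_19. Back-substituting through the division chain expresses 10 = s(x)·a(x) + t(x)·f(x) with s(x) ≡ 10x + 16 (mod f), so (10x + 16)·a(x) ≡ 10 (mod f). Multiplying by 10^(-1) ≡ 2 in F_19 gives a(x)^(-1) ≡ 2·(10x + 16) ≡ x + 13 (mod f). Check: (17x + 4)·(x + 13) = 17x^2 + 16x + 14 ≡ 1 (mod x^2 + 11x + 3).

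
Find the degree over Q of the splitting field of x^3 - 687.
[K : Q] = 6

The roots of x^3 - 687 are ∛687, ω∛687, ω^2∛687 where ω = e^(2πi/3) is a primitive cube root of unity, so K = Q(∛687, ω). Now [Q(∛687):Q] = 3 (since 687 is not a perfect cube, x^3 - 687 is irreducible) and [Q(ω):Q] = 2. Both 2 and 3 divide [K:Q], and [K:Q] ≤ 3·2 = 6, so [K:Q] = 6. (Equivalently: Q(∛687) ⊂ R but ω ∉ R, so [K : Q(∛687)] = 2.)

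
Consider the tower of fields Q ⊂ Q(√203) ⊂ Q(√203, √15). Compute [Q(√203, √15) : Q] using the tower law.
[Q(√203, √15) : Q] = 4

[Q(√203):Q] = 2 (min poly x^2 - 203, irreducible since 203 is squarefree > 1). For the top step, suppose √15 ∈ Q(√203), say √15 = c + d√203 with c, d ∈ Q. Squaring: 15 = c^2 + 203d^2 + 2cd√203. Since √203 ∉ Q this forces 2cd = 0. If d = 0 then √15 = c ∈ Q, contradicting 15 squarefree > 1. If c = 0 then 15 = 203d^2, so 203·15 = (203d)^2 is a perfect square in Q — but 203·15 = 3045 is not a perfect square (since 203 and 15 are distinct squarefree integers). Contradiction. Hence √15 ∉ Q(√203), so x^2 - 15 stays irreducible over Q(√203) and [Q(√203, √15) : Q(√203)] = 2. By the tower law, [Q(√203, √15) : Q] = 2 · 2 = 4.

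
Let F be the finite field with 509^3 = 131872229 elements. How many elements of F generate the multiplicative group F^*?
There are φ(131872228) = 63885024 primitive elements

F_q^* is cyclic of order q - 1 = 131872228. A cyclic group of order m has exactly φ(m) generators. Here m = 131872228 = 2^2 · 43 · 127 · 6037, so the number of primitive elements is φ(131872228) = 63885024.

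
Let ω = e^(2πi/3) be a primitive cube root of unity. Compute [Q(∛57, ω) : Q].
[Q(∛57, ω) : Q] = 6

[Q(∛57):Q] = 3 (min poly x^3 - 57, irreducible since 57 is not a perfect cube). [Q(ω):Q] = 2 (min poly x^2 + x + 1). Since Q(∛57) ⊂ R and ω ∉ R, we have ω ∉ Q(∛57), so x^2 + x + 1 remains irreducible over Q(∛57) and [Q(∛57, ω) : Q(∛57)] = 2. By the tower law, [Q(∛57, ω) : Q] = 3 · 2 = 6. (In fact Q(∛57, ω) is the splitting field of x^3 - 57 over Q.)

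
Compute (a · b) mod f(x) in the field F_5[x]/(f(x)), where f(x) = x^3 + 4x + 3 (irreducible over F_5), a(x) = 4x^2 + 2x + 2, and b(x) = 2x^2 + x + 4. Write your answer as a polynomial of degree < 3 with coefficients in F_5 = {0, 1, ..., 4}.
a · b ≡ 4x + 4 (mod f(x))

Multiply in F_5[x]: a(x)·b(x) = (4x^2 + 2x + 2)·(2x^2 + x + 4) = 3x^4 + 3x^3 + 2x^2 + 3. This has degree ≥ 3, so divide by f(x) over F_5: 3x^4 + 3x^3 + 2x^2 + 3 = (3x + 3)·(x^3 + 4x + 3) + (4x + 4). Hence a·b ≡ 4x + 4 (mod f). (F_5[x]/(f) is a field with 5^3 = 125 elements since f is irreducible of degree 3.)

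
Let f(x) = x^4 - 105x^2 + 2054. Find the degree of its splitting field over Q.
[K : Q] = 4

Solving the quadratic in x^2: x^2 = (105 ± √(105^2 - 4·2054))/2 = (105 ± √2809)/2 = (105 ± 53)/2, giving x^2 = 26 or x^2 = 79. So f(x) = (x^2 - 26)(x^2 - 79) and the roots of f are ±√26, ±√79. Hence the splitting field is K = Q(√26, √79). Since 26 and 79 are distinct squarefree integers > 1, their product 2054 is not a perfect square, so √79 ∉ Q(√26). By the tower law [K:Q] = [Q(√26,√79):Q(√26)] · [Q(√26):Q] = 2 · 2 = 4.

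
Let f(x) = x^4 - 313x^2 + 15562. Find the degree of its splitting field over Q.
[K : Q] = 4

Solving the quadratic in x^2: x^2 = (313 ± √(313^2 - 4·15562))/2 = (313 ± √35721)/2 = (313 ± 189)/2, giving x^2 = 251 or x^2 = 62. So f(x) = (x^2 - 251)(x^2 - 62) and the roots of f are ±√251, ±√62. Hence the splitting field is K = Q(√251, √62). Since 251 and 62 are distinct squarefree integers > 1, their product 15562 is not a perfect square, so √62 ∉ Q(√251). By the tower law [K:Q] = [Q(√251,√62):Q(√251)] · [Q(√251):Q] = 2 · 2 = 4.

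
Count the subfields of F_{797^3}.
F_{797^3} has 2 subfields

The subfields of F_{p^n} are exactly the fields F_{p^d} for d | n (each is the fixed field of the unique index-d subgroup of Gal(F_{p^n}/F_p) ≅ Z/nZ). The divisors of n = 3 are {1, 3}, giving 2 subfields: F_{797^1}, F_{797^3}.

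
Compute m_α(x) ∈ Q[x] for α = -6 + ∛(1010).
m_α(x) = x^3 + 18x^2 + 108x - 794

Set β = α + 6 = ∛(1010), so β^3 = 1010. Then (α + 6)^3 - 1010 = 0, i.e. α is a root of g(x) = (x + 6)^3 - 1010 = x^3 + 18x^2 + 108x - 794. Since g(x) = h(x + 6) where h(x) = x^3 - 1010, and h is irreducible over Q (because 1010 is not a perfect cube, so h has no rational root, and a monic cubic with no rational root is irreducible), g is also irreducible (irreducibility is preserved under the substitution x → x + 6). Hence m_α(x) = x^3 + 18x^2 + 108x - 794.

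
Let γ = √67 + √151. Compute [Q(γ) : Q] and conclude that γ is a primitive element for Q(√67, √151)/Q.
[Q(γ) : Q] = 4 (equivalently, Q(γ) = Q(√67, √151))

Obviously Q(γ) ⊆ Q(√67, √151), and [Q(√67, √151):Q] = 4 (since 67, 151 are distinct squarefree integers > 1 with 10117 not a perfect square). To show equality we compute the minimal polynomial of γ. From γ = √67 + √151: γ^2 = 67 + 2√(10117) + 151 = 218 + 2√(10117), so γ^2 - 218 = 2√(10117); squaring, (γ^2 - 218)^2 = 4·10117, i.e. γ^4 - 436γ^2 + 47524 - 40468 = 0, i.e. γ^4 - 436γ^2 + 7056 = 0. So γ is a root of x^4 - 436x^2 + 7056. This polynomial is irreducible over Q: it has no rational root (each ±√67 ± √151 is irrational), and any factorization into two quadratics over Q would force √(10117) ∈ Q (pairing opposite roots) or √67, √151 ∈ Q (other pairings), all impossible. Hence [Q(γ):Q] = 4 = [Q(√67, √151):Q], so Q(γ) = Q(√67, √151).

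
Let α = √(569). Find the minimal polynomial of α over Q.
m_α(x) = x^2 - 569

α satisfies α^2 - 569 = 0, so x^2 - 569 annihilates α. Since d = 569 is squarefree and ≠ 1, it is not a perfect square in Q, so x^2 - 569 has no rational root and is therefore irreducible over Q (a degree-2 polynomial over a field is irreducible iff it has no root). Hence m_α(x) = x^2 - 569.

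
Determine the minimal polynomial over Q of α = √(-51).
m_α(x) = x^2 + 51

α satisfies α^2 + 51 = 0, so x^2 + 51 annihilates α. Since d = -51 is squarefree and ≠ 1, it is not a perfect square in Q, so x^2 + 51 has no rational root and is therefore irreducible over Q (a degree-2 polynomial over a field is irreducible iff it has no root). Hence m_α(x) = x^2 + 51.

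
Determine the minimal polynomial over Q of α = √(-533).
m_α(x) = x^2 + 533

α satisfies α^2 + 533 = 0, so x^2 + 533 annihilates α. Since d = -533 is squarefree and ≠ 1, it is not a perfect square in Q, so x^2 + 533 has no rational root and is therefore irreducible over Q (a degree-2 polynomial over a field is irreducible iff it has no root). Hence m_α(x) = x^2 + 533.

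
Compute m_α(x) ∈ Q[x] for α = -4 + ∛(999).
m_α(x) = x^3 + 12x^2 + 48x - 935

Set β = α + 4 = ∛(999), so β^3 = 999. Then (α + 4)^3 - 999 = 0, i.e. α is a root of g(x) = (x + 4)^3 - 999 = x^3 + 12x^2 + 48x - 935. Since g(x) = h(x + 4) where h(x) = x^3 - 999, and h is irreducible over Q (because 999 is not a perfect cube, so h has no rational root, and a monic cubic with no rational root is irreducible), g is also irreducible (irreducibility is preserved under the substitution x → x + 4). Hence m_α(x) = x^3 + 12x^2 + 48x - 935.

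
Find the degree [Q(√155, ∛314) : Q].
[Q(√155, ∛314) : Q] = 6

Let L = Q(√155, ∛314). Since Q(√155) ⊂ L and [Q(√155):Q] = 2, the tower law gives 2 | [L:Q]. Likewise Q(∛314) ⊂ L with [Q(∛314):Q] = 3 (because 314 is not a perfect cube), so 3 | [L:Q]. As gcd(2,3) = 1, [L:Q] is divisible by 6. Conversely L is generated over Q by √155 and ∛314, so [L:Q] ≤ 2·3 = 6. Therefore [Q(√155, ∛314) : Q] = 6.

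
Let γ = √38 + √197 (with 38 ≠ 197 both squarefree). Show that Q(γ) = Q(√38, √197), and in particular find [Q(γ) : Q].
[Q(γ) : Q] = 4 (equivalently, Q(γ) = Q(√38, √197))

Obviously Q(γ) ⊆ Q(√38, √197), and [Q(√38, √197):Q] = 4 (since 38, 197 are distinct squarefree integers > 1 with 7486 not a perfect square). To show equality we compute the minimal polynomial of γ. From γ = √38 + √197: γ^2 = 38 + 2√(7486) + 197 = 235 + 2√(7486), so γ^2 - 235 = 2√(7486); squaring, (γ^2 - 235)^2 = 4·7486, i.e. γ^4 - 470γ^2 + 55225 - 29944 = 0, i.e. γ^4 - 470γ^2 + 25281 = 0. So γ is a root of x^4 - 470x^2 + 25281. This polynomial is irreducible over Q: it has no rational root (each ±√38 ± √197 is irrational), and any factorization into two quadratics over Q would force √(7486) ∈ Q (pairing opposite roots) or √38, √197 ∈ Q (other pairings), all impossible. Hence [Q(γ):Q] = 4 = [Q(√38, √197):Q], so Q(γ) = Q(√38, √197).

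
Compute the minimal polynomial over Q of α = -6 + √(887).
m_α(x) = x^2 + 12x - 851

From α + 6 = √(887), squaring gives (α + 6)^2 = 887, i.e. α^2 + 12α + 36 = 887, so α^2 + 12α - 851 = 0. The discriminant of x^2 + 12x - 851 is (12)^2 - 4·(-851) = 144 + 3404 = 3548, and 4·(887) is not a perfect square in Q since 887 is squarefree and ≠ 1. Hence x^2 + 12x - 851 is irreducible over Q and is the minimal polynomial of α.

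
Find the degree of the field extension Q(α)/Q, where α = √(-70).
[Q(α):Q] = 2

[Q(α):Q] equals the degree of the minimal polynomial of α. Here α^2 = -70 and x^2 + 70 is irreducible (d = -70 is squarefree, ≠ 1, hence not a square), so deg(m_α) = 2. Thus [Q(α):Q] = 2.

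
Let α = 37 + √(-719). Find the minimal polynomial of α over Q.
m_α(x) = x^2 - 74x + 2088

From α - 37 = √(-719), squaring gives (α - 37)^2 = -719, i.e. α^2 - 74α + 1369 = -719, so α^2 - 74α + 2088 = 0. The discriminant of x^2 - 74x + 2088 is (-74)^2 - 4·(2088) = 5476 - 8352 = -2876, and 4·(-719) is not a perfect square in Q since -719 is squarefree and ≠ 1. Hence x^2 - 74x + 2088 is irreducible over Q and is the minimal polynomial of α.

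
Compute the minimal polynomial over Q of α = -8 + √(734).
m_α(x) = x^2 + 16x - 670

From α + 8 = √(734), squaring gives (α + 8)^2 = 734, i.e. α^2 + 16α + 64 = 734, so α^2 + 16α - 670 = 0. The discriminant of x^2 + 16x - 670 is (16)^2 - 4·(-670) = 256 + 2680 = 2936, and 4·(734) is not a perfect square in Q since 734 is squarefree and ≠ 1. Hence x^2 + 16x - 670 is irreducible over Q and is the minimal polynomial of α.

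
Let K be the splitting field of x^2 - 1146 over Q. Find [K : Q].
[K : Q] = 2

f(x) = x^2 - 1146 factors as (x - √1146)(x + √1146). The splitting field is K = Q(√1146). Since 1146 is squarefree and > 1, it is not a perfect square, so x^2 - 1146 is irreducible over Q and [Q(√1146) : Q] = 2. Hence [K : Q] = 2.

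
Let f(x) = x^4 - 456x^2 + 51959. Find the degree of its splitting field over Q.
[K : Q] = 4

Solving the quadratic in x^2: x^2 = (456 ± √(456^2 - 4·51959))/2 = (456 ± √100)/2 = (456 ± 10)/2, giving x^2 = 233 or x^2 = 223. So f(x) = (x^2 - 233)(x^2 - 223) and the roots of f are ±√233, ±√223. Hence the splitting field is K = Q(√233, √223). Since 233 and 223 are distinct squarefree integers > 1, their product 51959 is not a perfect square, so √223 ∉ Q(√233). By the tower law [K:Q] = [Q(√233,√223):Q(√233)] · [Q(√233):Q] = 2 · 2 = 4.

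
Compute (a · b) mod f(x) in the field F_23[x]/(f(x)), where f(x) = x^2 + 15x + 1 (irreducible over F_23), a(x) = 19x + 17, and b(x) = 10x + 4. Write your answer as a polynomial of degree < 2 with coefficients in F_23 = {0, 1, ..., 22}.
a · b ≡ 18x + 16 (mod f(x))

Multiply in F_23[x]: a(x)·b(x) = (19x + 17)·(10x + 4) = 6x^2 + 16x + 22. This has degree ≥ 2, so divide by f(x) over F_23: 6x^2 + 16x + 22 = (6)·(x^2 + 15x + 1) + (18x + 16). Hence a·b ≡ 18x + 16 (mod f). (F_23[x]/(f) is a field with 23^2 = 529 elements since f is irreducible of degree 2.)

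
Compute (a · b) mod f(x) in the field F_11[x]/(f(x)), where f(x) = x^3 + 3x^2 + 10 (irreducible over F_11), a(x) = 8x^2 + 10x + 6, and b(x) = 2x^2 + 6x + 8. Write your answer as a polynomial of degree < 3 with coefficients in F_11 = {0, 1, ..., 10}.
a · b ≡ 10x^2 + 2 (mod f(x))

Multiply in F_11[x]: a(x)·b(x) = (8x^2 + 10x + 6)·(2x^2 + 6x + 8) = 5x^4 + 2x^3 + 4x^2 + 6x + 4. This has degree ≥ 3, so divide by f(x) over F_11: 5x^4 + 2x^3 + 4x^2 + 6x + 4 = (5x + 9)·(x^3 + 3x^2 + 10) + (10x^2 + 2). Hence a·b ≡ 10x^2 + 2 (mod f). (F_11[x]/(f) is a field with 11^3 = 1331 elements since f is irreducible of degree 3.)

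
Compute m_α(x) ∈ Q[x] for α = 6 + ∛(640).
m_α(x) = x^3 - 18x^2 + 108x - 856

Set β = α - 6 = ∛(640), so β^3 = 640. Then (α - 6)^3 - 640 = 0, i.e. α is a root of g(x) = (x - 6)^3 - 640 = x^3 - 18x^2 + 108x - 856. Since g(x) = h(x - 6) where h(x) = x^3 - 640, and h is irreducible over Q (because 640 is not a perfect cube, so h has no rational root, and a monic cubic with no rational root is irreducible), g is also irreducible (irreducibility is preserved under the substitution x → x - 6). Hence m_α(x) = x^3 - 18x^2 + 108x - 856.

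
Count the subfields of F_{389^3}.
F_{389^3} has 2 subfields

The subfields of F_{p^n} are exactly the fields F_{p^d} for d | n (each is the fixed field of the unique index-d subgroup of Gal(F_{p^n}/F_p) ≅ Z/nZ). The divisors of n = 3 are {1, 3}, giving 2 subfields: F_{389^1}, F_{389^3}.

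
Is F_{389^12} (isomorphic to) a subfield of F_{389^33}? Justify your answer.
No: F_{389^12} is not a subfield of F_{389^33}

F_{p^m} embeds in F_{p^n} iff m | n. Here 12 ∤ 33 (since 33 = 2·12 + 9 with remainder 9 ≠ 0), so F_{389^12} is not a subfield of F_{389^33}. Equivalently: if it were, the tower law would give 12 = [F_{389^12}:F_389] dividing [F_{389^33}:F_389] = 33, contradiction.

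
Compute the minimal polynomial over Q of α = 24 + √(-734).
m_α(x) = x^2 - 48x + 1310

From α - 24 = √(-734), squaring gives (α - 24)^2 = -734, i.e. α^2 - 48α + 576 = -734, so α^2 - 48α + 1310 = 0. The discriminant of x^2 - 48x + 1310 is (-48)^2 - 4·(1310) = 2304 - 5240 = -2936, and 4·(-734) is not a perfect square in Q since -734 is squarefree and ≠ 1. Hence x^2 - 48x + 1310 is irreducible over Q and is the minimal polynomial of α.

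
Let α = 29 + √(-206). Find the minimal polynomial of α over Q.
m_α(x) = x^2 - 58x + 1047

From α - 29 = √(-206), squaring gives (α - 29)^2 = -206, i.e. α^2 - 58α + 841 = -206, so α^2 - 58α + 1047 = 0. The discriminant of x^2 - 58x + 1047 is (-58)^2 - 4·(1047) = 3364 - 4188 = -824, and 4·(-206) is not a perfect square in Q since -206 is squarefree and ≠ 1. Hence x^2 - 58x + 1047 is irreducible over Q and is the minimal polynomial of α.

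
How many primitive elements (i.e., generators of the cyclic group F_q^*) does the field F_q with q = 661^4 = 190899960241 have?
There are φ(190899960240) = 46138752000 primitive elements

F_q^* is cyclic of order q - 1 = 190899960240. A cyclic group of order m has exactly φ(m) generators. Here m = 190899960240 = 2^4 · 3 · 5 · 11 · 331 · 218461, so the number of primitive elements is φ(190899960240) = 46138752000.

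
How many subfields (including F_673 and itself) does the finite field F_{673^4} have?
F_{673^4} has 3 subfields

The subfields of F_{p^n} are exactly the fields F_{p^d} for d | n (each is the fixed field of the unique index-d subgroup of Gal(F_{p^n}/F_p) ≅ Z/nZ). The divisors of n = 4 are {1, 2, 4}, giving 3 subfields: F_{673^1}, F_{673^2}, F_{673^4}.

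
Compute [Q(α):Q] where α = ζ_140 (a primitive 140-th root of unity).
[Q(α):Q] = 48

The minimal polynomial of ζ_140 over Q is the 140-th cyclotomic polynomial Φ_140(x), which is irreducible over Q and has degree φ(140) = 48. Hence [Q(α):Q] = φ(140) = 48.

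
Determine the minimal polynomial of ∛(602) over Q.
m_α(x) = x^3 - 602

α satisfies α^3 = 602, so x^3 - 602 annihilates α. By the rational root test, a rational root p/q (in lowest terms) of x^3 - 602 would satisfy p^3 = 602 q^3, forcing q = 1 and p^3 = 602; but 602 is not a perfect cube, contradiction. A monic cubic over Q with no rational root is irreducible (any nontrivial factorization would include a linear factor). Hence x^3 - 602 is the minimal polynomial of α, and in particular [Q(α):Q] = 3.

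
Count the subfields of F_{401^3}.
F_{401^3} has 2 subfields

The subfields of F_{p^n} are exactly the fields F_{p^d} for d | n (each is the fixed field of the unique index-d subgroup of Gal(F_{p^n}/F_p) ≅ Z/nZ). The divisors of n = 3 are {1, 3}, giving 2 subfields: F_{401^1}, F_{401^3}.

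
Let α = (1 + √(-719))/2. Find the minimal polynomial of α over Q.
m_α(x) = x^2 - x + 180

From 2α - 1 = √(-719), squaring gives (2α - 1)^2 = -719, i.e. 4α^2 - 4α + 1 = -719, so α^2 - α + (1 + 719)/4 = 0. Since -719 ≡ 1 (mod 4), (1 + 719)/4 = 180 ∈ Z. The polynomial x^2 - x + 180 has discriminant 1 - 4·(180) = -719, which is not a perfect square in Q (d = -719 is squarefree and ≠ 1), so x^2 - x + 180 is irreducible over Q. It is the minimal polynomial of α.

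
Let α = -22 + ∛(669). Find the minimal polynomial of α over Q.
m_α(x) = x^3 + 66x^2 + 1452x + 9979

Set β = α + 22 = ∛(669), so β^3 = 669. Then (α + 22)^3 - 669 = 0, i.e. α is a root of g(x) = (x + 22)^3 - 669 = x^3 + 66x^2 + 1452x + 9979. Since g(x) = h(x + 22) where h(x) = x^3 - 669, and h is irreducible over Q (because 669 is not a perfect cube, so h has no rational root, and a monic cubic with no rational root is irreducible), g is also irreducible (irreducibility is preserved under the substitution x → x + 22). Hence m_α(x) = x^3 + 66x^2 + 1452x + 9979.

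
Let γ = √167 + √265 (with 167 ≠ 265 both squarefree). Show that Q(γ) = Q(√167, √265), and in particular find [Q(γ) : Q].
[Q(γ) : Q] = 4 (equivalently, Q(γ) = Q(√167, √265))

Obviously Q(γ) ⊆ Q(√167, √265), and [Q(√167, √265):Q] = 4 (since 167, 265 are distinct squarefree integers > 1 with 44255 not a perfect square). To show equality we compute the minimal polynomial of γ. From γ = √167 + √265: γ^2 = 167 + 2√(44255) + 265 = 432 + 2√(44255), so γ^2 - 432 = 2√(44255); squaring, (γ^2 - 432)^2 = 4·44255, i.e. γ^4 - 864γ^2 + 186624 - 177020 = 0, i.e. γ^4 - 864γ^2 + 9604 = 0. So γ is a root of x^4 - 864x^2 + 9604. This polynomial is irreducible over Q: it has no rational root (each ±√167 ± √265 is irrational), and any factorization into two quadratics over Q would force √(44255) ∈ Q (pairing opposite roots) or √167, √265 ∈ Q (other pairings), all impossible. Hence [Q(γ):Q] = 4 = [Q(√167, √265):Q], so Q(γ) = Q(√167, √265).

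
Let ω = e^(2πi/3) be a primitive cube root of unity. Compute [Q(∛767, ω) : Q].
[Q(∛767, ω) : Q] = 6

[Q(∛767):Q] = 3 (min poly x^3 - 767, irreducible since 767 is not a perfect cube). [Q(ω):Q] = 2 (min poly x^2 + x + 1). Since Q(∛767) ⊂ R and ω ∉ R, we have ω ∉ Q(∛767), so x^2 + x + 1 remains irreducible over Q(∛767) and [Q(∛767, ω) : Q(∛767)] = 2. By the tower law, [Q(∛767, ω) : Q] = 3 · 2 = 6. (In fact Q(∛767, ω) is the splitting field of x^3 - 767 over Q.)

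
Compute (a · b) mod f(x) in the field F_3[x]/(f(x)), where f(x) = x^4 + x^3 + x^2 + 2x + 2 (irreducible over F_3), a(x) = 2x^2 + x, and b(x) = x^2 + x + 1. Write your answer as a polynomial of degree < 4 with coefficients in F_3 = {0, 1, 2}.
a · b ≡ x^3 + x^2 + 2 (mod f(x))

Multiply in F_3[x]: a(x)·b(x) = (2x^2 + x)·(x^2 + x + 1) = 2x^4 + x. This has degree ≥ 4, so divide by f(x) over F_3: 2x^4 + x = (2)·(x^4 + x^3 + x^2 + 2x + 2) + (x^3 + x^2 + 2). Hence a·b ≡ x^3 + x^2 + 2 (mod f). (F_3[x]/(f) is a field with 3^4 = 81 elements since f is irreducible of degree 4.)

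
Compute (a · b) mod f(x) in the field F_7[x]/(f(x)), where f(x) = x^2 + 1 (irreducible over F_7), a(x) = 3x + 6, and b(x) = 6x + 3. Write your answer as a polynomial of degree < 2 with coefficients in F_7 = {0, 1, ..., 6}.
a · b ≡ 3x (mod f(x))

Multiply in F_7[x]: a(x)·b(x) = (3x + 6)·(6x + 3) = 4x^2 + 3x + 4. This has degree ≥ 2, so divide by f(x) over F_7: 4x^2 + 3x + 4 = (4)·(x^2 + 1) + (3x). Hence a·b ≡ 3x (mod f). (F_7[x]/(f) is a field with 7^2 = 49 elements since f is irreducible of degree 2.)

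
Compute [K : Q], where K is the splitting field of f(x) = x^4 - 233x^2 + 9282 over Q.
[K : Q] = 4

Solving the quadratic in x^2: x^2 = (233 ± √(233^2 - 4·9282))/2 = (233 ± √17161)/2 = (233 ± 131)/2, giving x^2 = 51 or x^2 = 182. So f(x) = (x^2 - 51)(x^2 - 182) and the roots of f are ±√51, ±√182. Hence the splitting field is K = Q(√51, √182). Since 51 and 182 are distinct squarefree integers > 1, their product 9282 is not a perfect square, so √182 ∉ Q(√51). By the tower law [K:Q] = [Q(√51,√182):Q(√51)] · [Q(√51):Q] = 2 · 2 = 4.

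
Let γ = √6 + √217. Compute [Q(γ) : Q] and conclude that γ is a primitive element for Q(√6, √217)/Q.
[Q(γ) : Q] = 4 (equivalently, Q(γ) = Q(√6, √217))

Obviously Q(γ) ⊆ Q(√6, √217), and [Q(√6, √217):Q] = 4 (since 6, 217 are distinct squarefree integers > 1 with 1302 not a perfect square). To show equality we compute the minimal polynomial of γ. From γ = √6 + √217: γ^2 = 6 + 2√(1302) + 217 = 223 + 2√(1302), so γ^2 - 223 = 2√(1302); squaring, (γ^2 - 223)^2 = 4·1302, i.e. γ^4 - 446γ^2 + 49729 - 5208 = 0, i.e. γ^4 - 446γ^2 + 44521 = 0. So γ is a root of x^4 - 446x^2 + 44521. This polynomial is irreducible over Q: it has no rational root (each ±√6 ± √217 is irrational), and any factorization into two quadratics over Q would force √(1302) ∈ Q (pairing opposite roots) or √6, √217 ∈ Q (other pairings), all impossible. Hence [Q(γ):Q] = 4 = [Q(√6, √217):Q], so Q(γ) = Q(√6, √217).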